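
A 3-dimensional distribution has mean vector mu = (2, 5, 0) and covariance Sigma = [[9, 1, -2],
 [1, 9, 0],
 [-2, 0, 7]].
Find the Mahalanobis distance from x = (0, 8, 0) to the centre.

Step 1 — centre the observation: (x - mu) = (-2, 3, 0).

Step 2 — invert Sigma (cofactor / det for 3×3, or solve directly):
  Sigma^{-1} = [[0.1202, -0.0134, 0.0344],
 [-0.0134, 0.1126, -0.0038],
 [0.0344, -0.0038, 0.1527]].

Step 3 — form the quadratic (x - mu)^T · Sigma^{-1} · (x - mu):
  Sigma^{-1} · (x - mu) = (-0.2805, 0.3645, -0.0802).
  (x - mu)^T · [Sigma^{-1} · (x - mu)] = (-2)·(-0.2805) + (3)·(0.3645) + (0)·(-0.0802) = 1.6546.

Step 4 — take square root: d = √(1.6546) ≈ 1.2863.

d(x, mu) = √(1.6546) ≈ 1.2863


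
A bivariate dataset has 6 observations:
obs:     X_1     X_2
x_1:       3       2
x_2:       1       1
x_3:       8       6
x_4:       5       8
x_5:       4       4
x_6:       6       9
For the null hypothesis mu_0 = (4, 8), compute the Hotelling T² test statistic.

Step 1 — sample mean vector:
  mean(X_1) = (3 + 1 + 8 + 5 + 4 + 6) / 6 = 27/6 = 4.5
  mean(X_2) = (2 + 1 + 6 + 8 + 4 + 9) / 6 = 30/6 = 5
  x̄ = (4.5, 5),  deviation x̄ - mu_0 = (4.5, 5) - (4, 8) = (0.5, -3).

Step 2 — sample covariance matrix, S[i,j] = (1/(n-1)) · Σ_k (x_{k,i} - mean_i) · (x_{k,j} - mean_j), divisor n-1 = 5:
  S[X_1,X_1] = ((-1.5)·(-1.5) + (-3.5)·(-3.5) + (3.5)·(3.5) + (0.5)·(0.5) + (-0.5)·(-0.5) + (1.5)·(1.5)) / 5 = 29.5/5 = 5.9
  S[X_1,X_2] = ((-1.5)·(-3) + (-3.5)·(-4) + (3.5)·(1) + (0.5)·(3) + (-0.5)·(-1) + (1.5)·(4)) / 5 = 30/5 = 6
  S[X_2,X_2] = ((-3)·(-3) + (-4)·(-4) + (1)·(1) + (3)·(3) + (-1)·(-1) + (4)·(4)) / 5 = 52/5 = 10.4
  S = [[5.9, 6],
 [6, 10.4]].

Step 3 — invert S. det(S) = 5.9·10.4 - (6)² = 25.36.
  S^{-1} = (1/det) · [[d, -b], [-b, a]] = [[0.4101, -0.2366],
 [-0.2366, 0.2326]].

Step 4 — quadratic form (x̄ - mu_0)^T · S^{-1} · (x̄ - mu_0):
  S^{-1} · (x̄ - mu_0) = (0.9148, -0.8162),
  (x̄ - mu_0)^T · [...] = (0.5)·(0.9148) + (-3)·(-0.8162) = 2.9062.

Step 5 — scale by n: T² = 6 · 2.9062 = 17.4369.

T² ≈ 17.4369


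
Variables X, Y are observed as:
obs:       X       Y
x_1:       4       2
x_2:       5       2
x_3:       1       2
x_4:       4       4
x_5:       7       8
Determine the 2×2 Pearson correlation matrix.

Step 1 — column means:
  mean(X) = (4 + 5 + 1 + 4 + 7) / 5 = 21/5 = 4.2
  mean(Y) = (2 + 2 + 2 + 4 + 8) / 5 = 18/5 = 3.6

Step 2 — sample variances and covariances s[i,j] = (1/(n-1)) · Σ_k (x_{k,i} - mean_i) · (x_{k,j} - mean_j), with n-1 = 4:
  s[X,X] = ((-0.2)·(-0.2) + (0.8)·(0.8) + (-3.2)·(-3.2) + (-0.2)·(-0.2) + (2.8)·(2.8)) / 4 = 18.8/4 = 4.7
  s[X,Y] = ((-0.2)·(-1.6) + (0.8)·(-1.6) + (-3.2)·(-1.6) + (-0.2)·(0.4) + (2.8)·(4.4)) / 4 = 16.4/4 = 4.1
  s[Y,Y] = ((-1.6)·(-1.6) + (-1.6)·(-1.6) + (-1.6)·(-1.6) + (0.4)·(0.4) + (4.4)·(4.4)) / 4 = 27.2/4 = 6.8
  Sample standard deviations s_i = √(s[i,i]):
  s(X) = √(4.7) = 2.1679
  s(Y) = √(6.8) = 2.6077

Step 3 — r_{ij} = s_{ij} / (s_i · s_j):
  r[X,X] = 1 (diagonal).
  r[X,Y] = 4.1 / (2.1679 · 2.6077) = 4.1 / 5.6533 = 0.7252
  r[Y,Y] = 1 (diagonal).

R is symmetric with unit diagonal. Assembling:

R = [[1, 0.7252],
 [0.7252, 1]]


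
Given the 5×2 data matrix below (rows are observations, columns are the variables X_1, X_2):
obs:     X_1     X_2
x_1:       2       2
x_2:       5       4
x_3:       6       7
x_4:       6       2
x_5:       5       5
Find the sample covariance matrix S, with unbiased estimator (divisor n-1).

Step 1 — column means:
  mean(X_1) = (2 + 5 + 6 + 6 + 5) / 5 = 24/5 = 4.8
  mean(X_2) = (2 + 4 + 7 + 2 + 5) / 5 = 20/5 = 4

Step 2 — sample covariance S[i,j] = (1/(n-1)) · Σ_k (x_{k,i} - mean_i) · (x_{k,j} - mean_j), with n-1 = 4.
  S[X_1,X_1] = ((-2.8)·(-2.8) + (0.2)·(0.2) + (1.2)·(1.2) + (1.2)·(1.2) + (0.2)·(0.2)) / 4 = 10.8/4 = 2.7
  S[X_1,X_2] = ((-2.8)·(-2) + (0.2)·(0) + (1.2)·(3) + (1.2)·(-2) + (0.2)·(1)) / 4 = 7/4 = 1.75
  S[X_2,X_2] = ((-2)·(-2) + (0)·(0) + (3)·(3) + (-2)·(-2) + (1)·(1)) / 4 = 18/4 = 4.5

S is symmetric (S[j,i] = S[i,j]). Assembling:

S = [[2.7, 1.75],
 [1.75, 4.5]]


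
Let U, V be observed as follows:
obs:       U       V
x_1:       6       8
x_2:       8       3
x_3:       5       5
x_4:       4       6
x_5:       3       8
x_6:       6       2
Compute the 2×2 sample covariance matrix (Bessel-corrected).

Step 1 — column means:
  mean(U) = (6 + 8 + 5 + 4 + 3 + 6) / 6 = 32/6 = 5.3333
  mean(V) = (8 + 3 + 5 + 6 + 8 + 2) / 6 = 32/6 = 5.3333

Step 2 — sample covariance S[i,j] = (1/(n-1)) · Σ_k (x_{k,i} - mean_i) · (x_{k,j} - mean_j), with n-1 = 5.
  S[U,U] = ((0.6667)·(0.6667) + (2.6667)·(2.6667) + (-0.3333)·(-0.3333) + (-1.3333)·(-1.3333) + (-2.3333)·(-2.3333) + (0.6667)·(0.6667)) / 5 = 15.3333/5 = 3.0667
  S[U,V] = ((0.6667)·(2.6667) + (2.6667)·(-2.3333) + (-0.3333)·(-0.3333) + (-1.3333)·(0.6667) + (-2.3333)·(2.6667) + (0.6667)·(-3.3333)) / 5 = -13.6667/5 = -2.7333
  S[V,V] = ((2.6667)·(2.6667) + (-2.3333)·(-2.3333) + (-0.3333)·(-0.3333) + (0.6667)·(0.6667) + (2.6667)·(2.6667) + (-3.3333)·(-3.3333)) / 5 = 31.3333/5 = 6.2667

S is symmetric (S[j,i] = S[i,j]). Assembling:

S = [[3.0667, -2.7333],
 [-2.7333, 6.2667]]


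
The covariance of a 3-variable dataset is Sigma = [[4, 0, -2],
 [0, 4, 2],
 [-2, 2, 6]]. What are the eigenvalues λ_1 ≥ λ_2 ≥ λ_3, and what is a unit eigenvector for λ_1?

Step 1 — characteristic polynomial p(λ) = det(λI - Sigma) = λ³ - tr·λ² + c_1·λ - det, where tr = trace, c_1 = sum of the principal 2×2 minors, det = det(Sigma):
  tr = 4 + 4 + 6 = 14,
  c_1 = (4·4 - (0)²) + (4·6 - (-2)²) + (4·6 - (2)²) = 16 + 20 + 20 = 56,
  det = 4·(4·6 - (2)²) - (0)·((0)·6 - (2)·(-2)) + (-2)·((0)·(2) - 4·(-2)) = 4·(20) - (0)·(4) + (-2)·(8) = 64.
  So p(λ) = λ³ - 14λ² + 56λ - 64.
Step 2 — look for an integer root (rational root theorem: any rational root is an integer divisor of 64). Testing λ = 2:
  p(2) = 8 - 56 + 112 - 64 = 0  ✓
  Dividing out (λ - 2): p(λ) = (λ - 2)(λ² - 12λ + 32).
Step 3 — remaining eigenvalues from the quadratic λ² - 12λ + 32 = 0:
  Δ = 12² - 4·32 = 144 - 128 = 16,  λ = (12 ± √16)/2 = (12 ± 4)/2 = 8 or 4.
  Sorted: λ_1 = 8,  λ_2 = 4,  λ_3 = 2  (check: sum = 14 = tr ✓).

Step 4 — unit eigenvector for λ_1 = 8: v spans the null space of (Sigma - λ_1 I), whose rows are
  r_1 = (-4, 0, -2),  r_2 = (0, -4, 2),  r_3 = (-2, 2, -2).
  v is orthogonal to every row, so take v ∝ r_1 × r_2 = ((0)·(2) - (-2)·(-4), (-2)·(0) - (-4)·(2), (-4)·(-4) - (0)·(0)) = (-8, 8, 16).
  Rescale (divide by 8; multiply by -1 so the first nonzero entry is positive): u = (1, -1, -2).
  ||u|| = √((1)² + (-1)² + (-2)²) = √(6) ≈ 2.4495,  v_1 = u/||u|| ≈ (0.4082, -0.4082, -0.8165) (||v_1|| = 1).

λ_1 = 8,  λ_2 = 4,  λ_3 = 2;  v_1 ≈ (0.4082, -0.4082, -0.8165)


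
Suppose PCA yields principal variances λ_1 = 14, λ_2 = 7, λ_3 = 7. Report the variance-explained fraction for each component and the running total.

Step 1 — total variance = trace(Sigma) = Σ λ_i = 14 + 7 + 7 = 28.

Step 2 — fraction explained by component i = λ_i / Σ λ:
  PC1: 14/28 = 0.5
  PC2: 7/28 = 0.25
  PC3: 7/28 = 0.25

Step 3 — cumulative fraction after k components = (λ_1 + ... + λ_k) / Σ λ:
  k = 1: 14/28 = 0.5
  k = 2: (14 + 7)/28 = 21/28 = 0.75
  k = 3: (14 + 7 + 7)/28 = 28/28 = 1

Summary (fraction, with percent):

explained: PC1 0.5 (50%), PC2 0.25 (25%), PC3 0.25 (25%);  cumulative: 0.5, 0.75, 1


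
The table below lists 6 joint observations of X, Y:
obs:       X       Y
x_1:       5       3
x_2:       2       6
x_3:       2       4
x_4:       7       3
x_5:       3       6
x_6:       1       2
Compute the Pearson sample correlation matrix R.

Step 1 — column means:
  mean(X) = (5 + 2 + 2 + 7 + 3 + 1) / 6 = 20/6 = 3.3333
  mean(Y) = (3 + 6 + 4 + 3 + 6 + 2) / 6 = 24/6 = 4

Step 2 — sample variances and covariances s[i,j] = (1/(n-1)) · Σ_k (x_{k,i} - mean_i) · (x_{k,j} - mean_j), with n-1 = 5:
  s[X,X] = ((1.6667)·(1.6667) + (-1.3333)·(-1.3333) + (-1.3333)·(-1.3333) + (3.6667)·(3.6667) + (-0.3333)·(-0.3333) + (-2.3333)·(-2.3333)) / 5 = 25.3333/5 = 5.0667
  s[X,Y] = ((1.6667)·(-1) + (-1.3333)·(2) + (-1.3333)·(0) + (3.6667)·(-1) + (-0.3333)·(2) + (-2.3333)·(-2)) / 5 = -4/5 = -0.8
  s[Y,Y] = ((-1)·(-1) + (2)·(2) + (0)·(0) + (-1)·(-1) + (2)·(2) + (-2)·(-2)) / 5 = 14/5 = 2.8
  Sample standard deviations s_i = √(s[i,i]):
  s(X) = √(5.0667) = 2.2509
  s(Y) = √(2.8) = 1.6733

Step 3 — r_{ij} = s_{ij} / (s_i · s_j):
  r[X,X] = 1 (diagonal).
  r[X,Y] = -0.8 / (2.2509 · 1.6733) = -0.8 / 3.7665 = -0.2124
  r[Y,Y] = 1 (diagonal).

R is symmetric with unit diagonal. Assembling:

R = [[1, -0.2124],
 [-0.2124, 1]]


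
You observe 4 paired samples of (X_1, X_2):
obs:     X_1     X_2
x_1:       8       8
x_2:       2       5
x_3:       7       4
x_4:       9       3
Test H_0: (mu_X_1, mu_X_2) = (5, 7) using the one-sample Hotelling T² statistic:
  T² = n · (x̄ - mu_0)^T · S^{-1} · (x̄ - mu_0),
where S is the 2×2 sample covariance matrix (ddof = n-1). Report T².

Step 1 — sample mean vector:
  mean(X_1) = (8 + 2 + 7 + 9) / 4 = 26/4 = 6.5
  mean(X_2) = (8 + 5 + 4 + 3) / 4 = 20/4 = 5
  x̄ = (6.5, 5),  deviation x̄ - mu_0 = (6.5, 5) - (5, 7) = (1.5, -2).

Step 2 — sample covariance matrix, S[i,j] = (1/(n-1)) · Σ_k (x_{k,i} - mean_i) · (x_{k,j} - mean_j), divisor n-1 = 3:
  S[X_1,X_1] = ((1.5)·(1.5) + (-4.5)·(-4.5) + (0.5)·(0.5) + (2.5)·(2.5)) / 3 = 29/3 = 9.6667
  S[X_1,X_2] = ((1.5)·(3) + (-4.5)·(0) + (0.5)·(-1) + (2.5)·(-2)) / 3 = -1/3 = -0.3333
  S[X_2,X_2] = ((3)·(3) + (0)·(0) + (-1)·(-1) + (-2)·(-2)) / 3 = 14/3 = 4.6667
  S = [[9.6667, -0.3333],
 [-0.3333, 4.6667]].

Step 3 — invert S. det(S) = 9.6667·4.6667 - (-0.3333)² = 45.
  S^{-1} = (1/det) · [[d, -b], [-b, a]] = [[0.1037, 0.0074],
 [0.0074, 0.2148]].

Step 4 — quadratic form (x̄ - mu_0)^T · S^{-1} · (x̄ - mu_0):
  S^{-1} · (x̄ - mu_0) = (0.1407, -0.4185),
  (x̄ - mu_0)^T · [...] = (1.5)·(0.1407) + (-2)·(-0.4185) = 1.0481.

Step 5 — scale by n: T² = 4 · 1.0481 = 4.1926.

T² ≈ 4.1926


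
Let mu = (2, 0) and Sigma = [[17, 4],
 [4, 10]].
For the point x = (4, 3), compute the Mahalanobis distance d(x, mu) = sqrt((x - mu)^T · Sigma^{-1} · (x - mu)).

Step 1 — centre the observation: (x - mu) = (2, 3).

Step 2 — invert Sigma. det(Sigma) = 17·10 - (4)² = 154.
  Sigma^{-1} = (1/det) · [[d, -b], [-b, a]] = [[0.0649, -0.026],
 [-0.026, 0.1104]].

Step 3 — form the quadratic (x - mu)^T · Sigma^{-1} · (x - mu):
  Sigma^{-1} · (x - mu) = (0.0519, 0.2792).
  (x - mu)^T · [Sigma^{-1} · (x - mu)] = (2)·(0.0519) + (3)·(0.2792) = 0.9416.

Step 4 — take square root: d = √(0.9416) ≈ 0.9703.

d(x, mu) = √(0.9416) ≈ 0.9703


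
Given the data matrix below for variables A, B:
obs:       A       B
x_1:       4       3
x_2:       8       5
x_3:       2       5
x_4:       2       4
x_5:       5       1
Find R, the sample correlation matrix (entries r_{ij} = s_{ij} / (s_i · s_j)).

Step 1 — column means:
  mean(A) = (4 + 8 + 2 + 2 + 5) / 5 = 21/5 = 4.2
  mean(B) = (3 + 5 + 5 + 4 + 1) / 5 = 18/5 = 3.6

Step 2 — sample variances and covariances s[i,j] = (1/(n-1)) · Σ_k (x_{k,i} - mean_i) · (x_{k,j} - mean_j), with n-1 = 4:
  s[A,A] = ((-0.2)·(-0.2) + (3.8)·(3.8) + (-2.2)·(-2.2) + (-2.2)·(-2.2) + (0.8)·(0.8)) / 4 = 24.8/4 = 6.2
  s[A,B] = ((-0.2)·(-0.6) + (3.8)·(1.4) + (-2.2)·(1.4) + (-2.2)·(0.4) + (0.8)·(-2.6)) / 4 = -0.6/4 = -0.15
  s[B,B] = ((-0.6)·(-0.6) + (1.4)·(1.4) + (1.4)·(1.4) + (0.4)·(0.4) + (-2.6)·(-2.6)) / 4 = 11.2/4 = 2.8
  Sample standard deviations s_i = √(s[i,i]):
  s(A) = √(6.2) = 2.49
  s(B) = √(2.8) = 1.6733

Step 3 — r_{ij} = s_{ij} / (s_i · s_j):
  r[A,A] = 1 (diagonal).
  r[A,B] = -0.15 / (2.49 · 1.6733) = -0.15 / 4.1665 = -0.036
  r[B,B] = 1 (diagonal).

R is symmetric with unit diagonal. Assembling:

R = [[1, -0.036],
 [-0.036, 1]]


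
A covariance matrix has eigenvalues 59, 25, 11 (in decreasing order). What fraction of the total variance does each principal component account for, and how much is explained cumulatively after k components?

Step 1 — total variance = trace(Sigma) = Σ λ_i = 59 + 25 + 11 = 95.

Step 2 — fraction explained by component i = λ_i / Σ λ:
  PC1: 59/95 = 0.6211
  PC2: 25/95 = 0.2632
  PC3: 11/95 = 0.1158

Step 3 — cumulative fraction after k components = (λ_1 + ... + λ_k) / Σ λ:
  k = 1: 59/95 = 0.6211
  k = 2: (59 + 25)/95 = 84/95 = 0.8842
  k = 3: (59 + 25 + 11)/95 = 95/95 = 1

Summary (fraction, with percent):

explained: PC1 0.6211 (62.11%), PC2 0.2632 (26.32%), PC3 0.1158 (11.58%);  cumulative: 0.6211, 0.8842, 1


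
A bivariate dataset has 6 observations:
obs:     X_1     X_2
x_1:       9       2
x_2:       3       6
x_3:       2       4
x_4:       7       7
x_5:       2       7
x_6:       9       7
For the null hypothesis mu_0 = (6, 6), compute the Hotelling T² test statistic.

Step 1 — sample mean vector:
  mean(X_1) = (9 + 3 + 2 + 7 + 2 + 9) / 6 = 32/6 = 5.3333
  mean(X_2) = (2 + 6 + 4 + 7 + 7 + 7) / 6 = 33/6 = 5.5
  x̄ = (5.3333, 5.5),  deviation x̄ - mu_0 = (5.3333, 5.5) - (6, 6) = (-0.6667, -0.5).

Step 2 — sample covariance matrix, S[i,j] = (1/(n-1)) · Σ_k (x_{k,i} - mean_i) · (x_{k,j} - mean_j), divisor n-1 = 5:
  S[X_1,X_1] = ((3.6667)·(3.6667) + (-2.3333)·(-2.3333) + (-3.3333)·(-3.3333) + (1.6667)·(1.6667) + (-3.3333)·(-3.3333) + (3.6667)·(3.6667)) / 5 = 57.3333/5 = 11.4667
  S[X_1,X_2] = ((3.6667)·(-3.5) + (-2.3333)·(0.5) + (-3.3333)·(-1.5) + (1.6667)·(1.5) + (-3.3333)·(1.5) + (3.6667)·(1.5)) / 5 = -6/5 = -1.2
  S[X_2,X_2] = ((-3.5)·(-3.5) + (0.5)·(0.5) + (-1.5)·(-1.5) + (1.5)·(1.5) + (1.5)·(1.5) + (1.5)·(1.5)) / 5 = 21.5/5 = 4.3
  S = [[11.4667, -1.2],
 [-1.2, 4.3]].

Step 3 — invert S. det(S) = 11.4667·4.3 - (-1.2)² = 47.8667.
  S^{-1} = (1/det) · [[d, -b], [-b, a]] = [[0.0898, 0.0251],
 [0.0251, 0.2396]].

Step 4 — quadratic form (x̄ - mu_0)^T · S^{-1} · (x̄ - mu_0):
  S^{-1} · (x̄ - mu_0) = (-0.0724, -0.1365),
  (x̄ - mu_0)^T · [...] = (-0.6667)·(-0.0724) + (-0.5)·(-0.1365) = 0.1165.

Step 5 — scale by n: T² = 6 · 0.1165 = 0.6992.

T² ≈ 0.6992


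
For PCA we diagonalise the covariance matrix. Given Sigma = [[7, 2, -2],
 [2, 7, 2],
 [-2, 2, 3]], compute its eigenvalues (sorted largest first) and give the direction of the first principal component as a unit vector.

Step 1 — characteristic polynomial p(λ) = det(λI - Sigma) = λ³ - tr·λ² + c_1·λ - det, where tr = trace, c_1 = sum of the principal 2×2 minors, det = det(Sigma):
  tr = 7 + 7 + 3 = 17,
  c_1 = (7·7 - (2)²) + (7·3 - (-2)²) + (7·3 - (2)²) = 45 + 17 + 17 = 79,
  det = 7·(7·3 - (2)²) - (2)·((2)·3 - (2)·(-2)) + (-2)·((2)·(2) - 7·(-2)) = 7·(17) - (2)·(10) + (-2)·(18) = 63.
  So p(λ) = λ³ - 17λ² + 79λ - 63.
Step 2 — look for an integer root (rational root theorem: any rational root is an integer divisor of 63). Testing λ = 1:
  p(1) = 1 - 17 + 79 - 63 = 0  ✓
  Dividing out (λ - 1): p(λ) = (λ - 1)(λ² - 16λ + 63).
Step 3 — remaining eigenvalues from the quadratic λ² - 16λ + 63 = 0:
  Δ = 16² - 4·63 = 256 - 252 = 4,  λ = (16 ± √4)/2 = (16 ± 2)/2 = 9 or 7.
  Sorted: λ_1 = 9,  λ_2 = 7,  λ_3 = 1  (check: sum = 17 = tr ✓).

Step 4 — unit eigenvector for λ_1 = 9: v spans the null space of (Sigma - λ_1 I), whose rows are
  r_1 = (-2, 2, -2),  r_2 = (2, -2, 2),  r_3 = (-2, 2, -6).
  v is orthogonal to every row, so take v ∝ r_1 × r_3 = ((2)·(-6) - (-2)·(2), (-2)·(-2) - (-2)·(-6), (-2)·(2) - (2)·(-2)) = (-8, -8, 0).
  Rescale (divide by 8; multiply by -1 so the first nonzero entry is positive): u = (1, 1, 0).
  ||u|| = √((1)² + (1)² + (0)²) = √(2) ≈ 1.4142,  v_1 = u/||u|| ≈ (0.7071, 0.7071, 0) (||v_1|| = 1).

λ_1 = 9,  λ_2 = 7,  λ_3 = 1;  v_1 ≈ (0.7071, 0.7071, 0)


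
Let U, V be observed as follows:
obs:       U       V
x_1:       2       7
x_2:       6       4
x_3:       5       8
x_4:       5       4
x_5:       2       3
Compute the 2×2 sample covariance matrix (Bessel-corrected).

Step 1 — column means:
  mean(U) = (2 + 6 + 5 + 5 + 2) / 5 = 20/5 = 4
  mean(V) = (7 + 4 + 8 + 4 + 3) / 5 = 26/5 = 5.2

Step 2 — sample covariance S[i,j] = (1/(n-1)) · Σ_k (x_{k,i} - mean_i) · (x_{k,j} - mean_j), with n-1 = 4.
  S[U,U] = ((-2)·(-2) + (2)·(2) + (1)·(1) + (1)·(1) + (-2)·(-2)) / 4 = 14/4 = 3.5
  S[U,V] = ((-2)·(1.8) + (2)·(-1.2) + (1)·(2.8) + (1)·(-1.2) + (-2)·(-2.2)) / 4 = 0/4 = 0
  S[V,V] = ((1.8)·(1.8) + (-1.2)·(-1.2) + (2.8)·(2.8) + (-1.2)·(-1.2) + (-2.2)·(-2.2)) / 4 = 18.8/4 = 4.7

S is symmetric (S[j,i] = S[i,j]). Assembling:

S = [[3.5, 0],
 [0, 4.7]]


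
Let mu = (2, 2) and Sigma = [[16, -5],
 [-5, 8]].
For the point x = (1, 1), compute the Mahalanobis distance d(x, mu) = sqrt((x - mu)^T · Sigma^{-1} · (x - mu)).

Step 1 — centre the observation: (x - mu) = (-1, -1).

Step 2 — invert Sigma. det(Sigma) = 16·8 - (-5)² = 103.
  Sigma^{-1} = (1/det) · [[d, -b], [-b, a]] = [[0.0777, 0.0485],
 [0.0485, 0.1553]].

Step 3 — form the quadratic (x - mu)^T · Sigma^{-1} · (x - mu):
  Sigma^{-1} · (x - mu) = (-0.1262, -0.2039).
  (x - mu)^T · [Sigma^{-1} · (x - mu)] = (-1)·(-0.1262) + (-1)·(-0.2039) = 0.3301.

Step 4 — take square root: d = √(0.3301) ≈ 0.5745.

d(x, mu) = √(0.3301) ≈ 0.5745


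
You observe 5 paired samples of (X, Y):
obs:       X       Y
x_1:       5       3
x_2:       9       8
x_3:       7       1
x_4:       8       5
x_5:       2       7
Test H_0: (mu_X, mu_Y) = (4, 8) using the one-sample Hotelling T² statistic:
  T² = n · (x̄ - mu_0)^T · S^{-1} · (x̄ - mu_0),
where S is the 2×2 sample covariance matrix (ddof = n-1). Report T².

Step 1 — sample mean vector:
  mean(X) = (5 + 9 + 7 + 8 + 2) / 5 = 31/5 = 6.2
  mean(Y) = (3 + 8 + 1 + 5 + 7) / 5 = 24/5 = 4.8
  x̄ = (6.2, 4.8),  deviation x̄ - mu_0 = (6.2, 4.8) - (4, 8) = (2.2, -3.2).

Step 2 — sample covariance matrix, S[i,j] = (1/(n-1)) · Σ_k (x_{k,i} - mean_i) · (x_{k,j} - mean_j), divisor n-1 = 4:
  S[X,X] = ((-1.2)·(-1.2) + (2.8)·(2.8) + (0.8)·(0.8) + (1.8)·(1.8) + (-4.2)·(-4.2)) / 4 = 30.8/4 = 7.7
  S[X,Y] = ((-1.2)·(-1.8) + (2.8)·(3.2) + (0.8)·(-3.8) + (1.8)·(0.2) + (-4.2)·(2.2)) / 4 = -0.8/4 = -0.2
  S[Y,Y] = ((-1.8)·(-1.8) + (3.2)·(3.2) + (-3.8)·(-3.8) + (0.2)·(0.2) + (2.2)·(2.2)) / 4 = 32.8/4 = 8.2
  S = [[7.7, -0.2],
 [-0.2, 8.2]].

Step 3 — invert S. det(S) = 7.7·8.2 - (-0.2)² = 63.1.
  S^{-1} = (1/det) · [[d, -b], [-b, a]] = [[0.13, 0.0032],
 [0.0032, 0.122]].

Step 4 — quadratic form (x̄ - mu_0)^T · S^{-1} · (x̄ - mu_0):
  S^{-1} · (x̄ - mu_0) = (0.2758, -0.3835),
  (x̄ - mu_0)^T · [...] = (2.2)·(0.2758) + (-3.2)·(-0.3835) = 1.8339.

Step 5 — scale by n: T² = 5 · 1.8339 = 9.1696.

T² ≈ 9.1696


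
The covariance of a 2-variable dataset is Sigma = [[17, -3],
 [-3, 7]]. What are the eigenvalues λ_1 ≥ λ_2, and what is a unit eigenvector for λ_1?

Step 1 — characteristic polynomial of 2×2 Sigma:
  det(Sigma - λI) = λ² - trace · λ + det = 0.
  trace = 17 + 7 = 24, det = 17·7 - (-3)² = 110.
Step 2 — discriminant:
  Δ = trace² - 4·det = 576 - 440 = 136.
Step 3 — eigenvalues:
  λ = (trace ± √Δ)/2 = (24 ± 11.6619)/2,
  λ_1 = 17.831,  λ_2 = 6.169.

Step 4 — unit eigenvector for λ_1: solve (Sigma - λ_1 I)v = 0. First row:
  (17 - 17.831)·v_x + (-3)·v_y = 0, i.e. (-0.831)·v_x + (-3)·v_y = 0,
  so v ∝ (b, λ_1 - a) = (-3, 0.831); multiply by -1 so the first entry is positive: u = (3, -0.831).
  ||u|| = √((3)² + (-0.831)²) = √(9.6905) ≈ 3.113,
  v_1 = u/||u|| ≈ (0.9637, -0.2669) (||v_1|| = 1).

λ_1 = 17.831,  λ_2 = 6.169;  v_1 ≈ (0.9637, -0.2669)


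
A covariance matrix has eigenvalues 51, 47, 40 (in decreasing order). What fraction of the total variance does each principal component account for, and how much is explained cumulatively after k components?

Step 1 — total variance = trace(Sigma) = Σ λ_i = 51 + 47 + 40 = 138.

Step 2 — fraction explained by component i = λ_i / Σ λ:
  PC1: 51/138 = 0.3696
  PC2: 47/138 = 0.3406
  PC3: 40/138 = 0.2899

Step 3 — cumulative fraction after k components = (λ_1 + ... + λ_k) / Σ λ:
  k = 1: 51/138 = 0.3696
  k = 2: (51 + 47)/138 = 98/138 = 0.7101
  k = 3: (51 + 47 + 40)/138 = 138/138 = 1

Summary (fraction, with percent):

explained: PC1 0.3696 (36.96%), PC2 0.3406 (34.06%), PC3 0.2899 (28.99%);  cumulative: 0.3696, 0.7101, 1


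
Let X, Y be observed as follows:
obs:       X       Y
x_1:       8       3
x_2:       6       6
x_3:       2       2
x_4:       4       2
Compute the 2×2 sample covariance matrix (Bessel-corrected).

Step 1 — column means:
  mean(X) = (8 + 6 + 2 + 4) / 4 = 20/4 = 5
  mean(Y) = (3 + 6 + 2 + 2) / 4 = 13/4 = 3.25

Step 2 — sample covariance S[i,j] = (1/(n-1)) · Σ_k (x_{k,i} - mean_i) · (x_{k,j} - mean_j), with n-1 = 3.
  S[X,X] = ((3)·(3) + (1)·(1) + (-3)·(-3) + (-1)·(-1)) / 3 = 20/3 = 6.6667
  S[X,Y] = ((3)·(-0.25) + (1)·(2.75) + (-3)·(-1.25) + (-1)·(-1.25)) / 3 = 7/3 = 2.3333
  S[Y,Y] = ((-0.25)·(-0.25) + (2.75)·(2.75) + (-1.25)·(-1.25) + (-1.25)·(-1.25)) / 3 = 10.75/3 = 3.5833

S is symmetric (S[j,i] = S[i,j]). Assembling:

S = [[6.6667, 2.3333],
 [2.3333, 3.5833]]


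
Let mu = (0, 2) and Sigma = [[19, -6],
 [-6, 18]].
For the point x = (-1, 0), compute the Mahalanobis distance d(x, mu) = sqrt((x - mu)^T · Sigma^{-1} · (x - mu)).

Step 1 — centre the observation: (x - mu) = (-1, -2).

Step 2 — invert Sigma. det(Sigma) = 19·18 - (-6)² = 306.
  Sigma^{-1} = (1/det) · [[d, -b], [-b, a]] = [[0.0588, 0.0196],
 [0.0196, 0.0621]].

Step 3 — form the quadratic (x - mu)^T · Sigma^{-1} · (x - mu):
  Sigma^{-1} · (x - mu) = (-0.098, -0.1438).
  (x - mu)^T · [Sigma^{-1} · (x - mu)] = (-1)·(-0.098) + (-2)·(-0.1438) = 0.3856.

Step 4 — take square root: d = √(0.3856) ≈ 0.621.

d(x, mu) = √(0.3856) ≈ 0.621


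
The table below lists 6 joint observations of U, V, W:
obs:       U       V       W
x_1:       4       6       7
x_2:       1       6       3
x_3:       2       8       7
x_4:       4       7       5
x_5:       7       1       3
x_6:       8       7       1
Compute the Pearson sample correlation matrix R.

Step 1 — column means:
  mean(U) = (4 + 1 + 2 + 4 + 7 + 8) / 6 = 26/6 = 4.3333
  mean(V) = (6 + 6 + 8 + 7 + 1 + 7) / 6 = 35/6 = 5.8333
  mean(W) = (7 + 3 + 7 + 5 + 3 + 1) / 6 = 26/6 = 4.3333

Step 2 — sample variances and covariances s[i,j] = (1/(n-1)) · Σ_k (x_{k,i} - mean_i) · (x_{k,j} - mean_j), with n-1 = 5:
  s[U,U] = ((-0.3333)·(-0.3333) + (-3.3333)·(-3.3333) + (-2.3333)·(-2.3333) + (-0.3333)·(-0.3333) + (2.6667)·(2.6667) + (3.6667)·(3.6667)) / 5 = 37.3333/5 = 7.4667
  s[U,V] = ((-0.3333)·(0.1667) + (-3.3333)·(0.1667) + (-2.3333)·(2.1667) + (-0.3333)·(1.1667) + (2.6667)·(-4.8333) + (3.6667)·(1.1667)) / 5 = -14.6667/5 = -2.9333
  s[U,W] = ((-0.3333)·(2.6667) + (-3.3333)·(-1.3333) + (-2.3333)·(2.6667) + (-0.3333)·(0.6667) + (2.6667)·(-1.3333) + (3.6667)·(-3.3333)) / 5 = -18.6667/5 = -3.7333
  s[V,V] = ((0.1667)·(0.1667) + (0.1667)·(0.1667) + (2.1667)·(2.1667) + (1.1667)·(1.1667) + (-4.8333)·(-4.8333) + (1.1667)·(1.1667)) / 5 = 30.8333/5 = 6.1667
  s[V,W] = ((0.1667)·(2.6667) + (0.1667)·(-1.3333) + (2.1667)·(2.6667) + (1.1667)·(0.6667) + (-4.8333)·(-1.3333) + (1.1667)·(-3.3333)) / 5 = 9.3333/5 = 1.8667
  s[W,W] = ((2.6667)·(2.6667) + (-1.3333)·(-1.3333) + (2.6667)·(2.6667) + (0.6667)·(0.6667) + (-1.3333)·(-1.3333) + (-3.3333)·(-3.3333)) / 5 = 29.3333/5 = 5.8667
  Sample standard deviations s_i = √(s[i,i]):
  s(U) = √(7.4667) = 2.7325
  s(V) = √(6.1667) = 2.4833
  s(W) = √(5.8667) = 2.4221

Step 3 — r_{ij} = s_{ij} / (s_i · s_j):
  r[U,U] = 1 (diagonal).
  r[U,V] = -2.9333 / (2.7325 · 2.4833) = -2.9333 / 6.7856 = -0.4323
  r[U,W] = -3.7333 / (2.7325 · 2.4221) = -3.7333 / 6.6185 = -0.5641
  r[V,V] = 1 (diagonal).
  r[V,W] = 1.8667 / (2.4833 · 2.4221) = 1.8667 / 6.0148 = 0.3103
  r[W,W] = 1 (diagonal).

R is symmetric with unit diagonal. Assembling:

R = [[1, -0.4323, -0.5641],
 [-0.4323, 1, 0.3103],
 [-0.5641, 0.3103, 1]]


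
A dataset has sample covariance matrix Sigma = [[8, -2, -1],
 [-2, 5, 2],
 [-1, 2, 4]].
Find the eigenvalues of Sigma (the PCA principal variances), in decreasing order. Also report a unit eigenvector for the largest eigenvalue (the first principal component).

Step 1 — characteristic polynomial p(λ) = det(λI - Sigma) = λ³ - tr·λ² + c_1·λ - det, where tr = trace, c_1 = sum of the principal 2×2 minors, det = det(Sigma):
  tr = 8 + 5 + 4 = 17,
  c_1 = (8·5 - (-2)²) + (8·4 - (-1)²) + (5·4 - (2)²) = 36 + 31 + 16 = 83,
  det = 8·(5·4 - (2)²) - (-2)·((-2)·4 - (2)·(-1)) + (-1)·((-2)·(2) - 5·(-1)) = 8·(16) - (-2)·(-6) + (-1)·(1) = 115.
  So p(λ) = λ³ - 17λ² + 83λ - 115.
Step 2 — look for an integer root (rational root theorem: any rational root is an integer divisor of 115). Testing λ = 5:
  p(5) = 125 - 425 + 415 - 115 = 0  ✓
  Dividing out (λ - 5): p(λ) = (λ - 5)(λ² - 12λ + 23).
Step 3 — remaining eigenvalues from the quadratic λ² - 12λ + 23 = 0:
  Δ = 12² - 4·23 = 144 - 92 = 52,  λ = (12 ± √52)/2 = (12 ± 7.2111)/2 ≈ 9.6056 or 2.3944.
  Sorted: λ_1 = 9.6056,  λ_2 = 5,  λ_3 = 2.3944  (check: sum = 17 = tr ✓).

Step 4 — unit eigenvector for λ_1 ≈ 9.6056: v spans the null space of (Sigma - λ_1 I), whose rows are
  r_1 = (-1.6056, -2, -1),  r_2 = (-2, -4.6056, 2),  r_3 = (-1, 2, -5.6056).
  v is orthogonal to every row, so take v ∝ r_1 × r_2 = ((-2)·(2) - (-1)·(-4.6056), (-1)·(-2) - (-1.6056)·(2), (-1.6056)·(-4.6056) - (-2)·(-2)) ≈ (-8.6056, 5.2111, 3.3944).
  Rescale (multiply by -1 so the first nonzero entry is positive): u = (8.6056, -5.2111, -3.3944).
  ||u|| = √((8.6056)² + (-5.2111)² + (-3.3944)²) = √(112.7334) ≈ 10.6176,  v_1 = u/||u|| ≈ (0.8105, -0.4908, -0.3197) (||v_1|| = 1).

λ_1 = 9.6056,  λ_2 = 5,  λ_3 = 2.3944;  v_1 ≈ (0.8105, -0.4908, -0.3197)


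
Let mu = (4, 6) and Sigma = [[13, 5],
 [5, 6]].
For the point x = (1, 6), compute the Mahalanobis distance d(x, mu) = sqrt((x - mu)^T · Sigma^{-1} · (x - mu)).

Step 1 — centre the observation: (x - mu) = (-3, 0).

Step 2 — invert Sigma. det(Sigma) = 13·6 - (5)² = 53.
  Sigma^{-1} = (1/det) · [[d, -b], [-b, a]] = [[0.1132, -0.0943],
 [-0.0943, 0.2453]].

Step 3 — form the quadratic (x - mu)^T · Sigma^{-1} · (x - mu):
  Sigma^{-1} · (x - mu) = (-0.3396, 0.283).
  (x - mu)^T · [Sigma^{-1} · (x - mu)] = (-3)·(-0.3396) + (0)·(0.283) = 1.0189.

Step 4 — take square root: d = √(1.0189) ≈ 1.0094.

d(x, mu) = √(1.0189) ≈ 1.0094


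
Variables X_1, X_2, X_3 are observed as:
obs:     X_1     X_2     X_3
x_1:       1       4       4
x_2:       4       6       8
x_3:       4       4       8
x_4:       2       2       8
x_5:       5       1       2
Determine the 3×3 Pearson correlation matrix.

Step 1 — column means:
  mean(X_1) = (1 + 4 + 4 + 2 + 5) / 5 = 16/5 = 3.2
  mean(X_2) = (4 + 6 + 4 + 2 + 1) / 5 = 17/5 = 3.4
  mean(X_3) = (4 + 8 + 8 + 8 + 2) / 5 = 30/5 = 6

Step 2 — sample variances and covariances s[i,j] = (1/(n-1)) · Σ_k (x_{k,i} - mean_i) · (x_{k,j} - mean_j), with n-1 = 4:
  s[X_1,X_1] = ((-2.2)·(-2.2) + (0.8)·(0.8) + (0.8)·(0.8) + (-1.2)·(-1.2) + (1.8)·(1.8)) / 4 = 10.8/4 = 2.7
  s[X_1,X_2] = ((-2.2)·(0.6) + (0.8)·(2.6) + (0.8)·(0.6) + (-1.2)·(-1.4) + (1.8)·(-2.4)) / 4 = -1.4/4 = -0.35
  s[X_1,X_3] = ((-2.2)·(-2) + (0.8)·(2) + (0.8)·(2) + (-1.2)·(2) + (1.8)·(-4)) / 4 = -2/4 = -0.5
  s[X_2,X_2] = ((0.6)·(0.6) + (2.6)·(2.6) + (0.6)·(0.6) + (-1.4)·(-1.4) + (-2.4)·(-2.4)) / 4 = 15.2/4 = 3.8
  s[X_2,X_3] = ((0.6)·(-2) + (2.6)·(2) + (0.6)·(2) + (-1.4)·(2) + (-2.4)·(-4)) / 4 = 12/4 = 3
  s[X_3,X_3] = ((-2)·(-2) + (2)·(2) + (2)·(2) + (2)·(2) + (-4)·(-4)) / 4 = 32/4 = 8
  Sample standard deviations s_i = √(s[i,i]):
  s(X_1) = √(2.7) = 1.6432
  s(X_2) = √(3.8) = 1.9494
  s(X_3) = √(8) = 2.8284

Step 3 — r_{ij} = s_{ij} / (s_i · s_j):
  r[X_1,X_1] = 1 (diagonal).
  r[X_1,X_2] = -0.35 / (1.6432 · 1.9494) = -0.35 / 3.2031 = -0.1093
  r[X_1,X_3] = -0.5 / (1.6432 · 2.8284) = -0.5 / 4.6476 = -0.1076
  r[X_2,X_2] = 1 (diagonal).
  r[X_2,X_3] = 3 / (1.9494 · 2.8284) = 3 / 5.5136 = 0.5441
  r[X_3,X_3] = 1 (diagonal).

R is symmetric with unit diagonal. Assembling:

R = [[1, -0.1093, -0.1076],
 [-0.1093, 1, 0.5441],
 [-0.1076, 0.5441, 1]]


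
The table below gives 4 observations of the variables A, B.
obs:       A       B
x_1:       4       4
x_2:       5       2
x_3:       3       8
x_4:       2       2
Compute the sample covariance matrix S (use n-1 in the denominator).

Step 1 — column means:
  mean(A) = (4 + 5 + 3 + 2) / 4 = 14/4 = 3.5
  mean(B) = (4 + 2 + 8 + 2) / 4 = 16/4 = 4

Step 2 — sample covariance S[i,j] = (1/(n-1)) · Σ_k (x_{k,i} - mean_i) · (x_{k,j} - mean_j), with n-1 = 3.
  S[A,A] = ((0.5)·(0.5) + (1.5)·(1.5) + (-0.5)·(-0.5) + (-1.5)·(-1.5)) / 3 = 5/3 = 1.6667
  S[A,B] = ((0.5)·(0) + (1.5)·(-2) + (-0.5)·(4) + (-1.5)·(-2)) / 3 = -2/3 = -0.6667
  S[B,B] = ((0)·(0) + (-2)·(-2) + (4)·(4) + (-2)·(-2)) / 3 = 24/3 = 8

S is symmetric (S[j,i] = S[i,j]). Assembling:

S = [[1.6667, -0.6667],
 [-0.6667, 8]]


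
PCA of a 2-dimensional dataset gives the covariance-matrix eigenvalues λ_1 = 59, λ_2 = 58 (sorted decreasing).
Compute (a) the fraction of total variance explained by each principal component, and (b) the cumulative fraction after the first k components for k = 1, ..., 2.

Step 1 — total variance = trace(Sigma) = Σ λ_i = 59 + 58 = 117.

Step 2 — fraction explained by component i = λ_i / Σ λ:
  PC1: 59/117 = 0.5043
  PC2: 58/117 = 0.4957

Step 3 — cumulative fraction after k components = (λ_1 + ... + λ_k) / Σ λ:
  k = 1: 59/117 = 0.5043
  k = 2: (59 + 58)/117 = 117/117 = 1

Summary (fraction, with percent):

explained: PC1 0.5043 (50.43%), PC2 0.4957 (49.57%);  cumulative: 0.5043, 1


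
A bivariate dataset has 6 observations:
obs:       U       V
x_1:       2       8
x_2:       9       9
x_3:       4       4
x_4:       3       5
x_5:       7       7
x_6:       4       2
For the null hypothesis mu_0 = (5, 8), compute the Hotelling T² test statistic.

Step 1 — sample mean vector:
  mean(U) = (2 + 9 + 4 + 3 + 7 + 4) / 6 = 29/6 = 4.8333
  mean(V) = (8 + 9 + 4 + 5 + 7 + 2) / 6 = 35/6 = 5.8333
  x̄ = (4.8333, 5.8333),  deviation x̄ - mu_0 = (4.8333, 5.8333) - (5, 8) = (-0.1667, -2.1667).

Step 2 — sample covariance matrix, S[i,j] = (1/(n-1)) · Σ_k (x_{k,i} - mean_i) · (x_{k,j} - mean_j), divisor n-1 = 5:
  S[U,U] = ((-2.8333)·(-2.8333) + (4.1667)·(4.1667) + (-0.8333)·(-0.8333) + (-1.8333)·(-1.8333) + (2.1667)·(2.1667) + (-0.8333)·(-0.8333)) / 5 = 34.8333/5 = 6.9667
  S[U,V] = ((-2.8333)·(2.1667) + (4.1667)·(3.1667) + (-0.8333)·(-1.8333) + (-1.8333)·(-0.8333) + (2.1667)·(1.1667) + (-0.8333)·(-3.8333)) / 5 = 15.8333/5 = 3.1667
  S[V,V] = ((2.1667)·(2.1667) + (3.1667)·(3.1667) + (-1.8333)·(-1.8333) + (-0.8333)·(-0.8333) + (1.1667)·(1.1667) + (-3.8333)·(-3.8333)) / 5 = 34.8333/5 = 6.9667
  S = [[6.9667, 3.1667],
 [3.1667, 6.9667]].

Step 3 — invert S. det(S) = 6.9667·6.9667 - (3.1667)² = 38.5067.
  S^{-1} = (1/det) · [[d, -b], [-b, a]] = [[0.1809, -0.0822],
 [-0.0822, 0.1809]].

Step 4 — quadratic form (x̄ - mu_0)^T · S^{-1} · (x̄ - mu_0):
  S^{-1} · (x̄ - mu_0) = (0.148, -0.3783),
  (x̄ - mu_0)^T · [...] = (-0.1667)·(0.148) + (-2.1667)·(-0.3783) = 0.795.

Step 5 — scale by n: T² = 6 · 0.795 = 4.7697.

T² ≈ 4.7697


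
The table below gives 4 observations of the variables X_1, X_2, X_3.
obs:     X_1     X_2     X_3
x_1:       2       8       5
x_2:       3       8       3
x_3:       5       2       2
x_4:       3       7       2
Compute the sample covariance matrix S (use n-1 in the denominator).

Step 1 — column means:
  mean(X_1) = (2 + 3 + 5 + 3) / 4 = 13/4 = 3.25
  mean(X_2) = (8 + 8 + 2 + 7) / 4 = 25/4 = 6.25
  mean(X_3) = (5 + 3 + 2 + 2) / 4 = 12/4 = 3

Step 2 — sample covariance S[i,j] = (1/(n-1)) · Σ_k (x_{k,i} - mean_i) · (x_{k,j} - mean_j), with n-1 = 3.
  S[X_1,X_1] = ((-1.25)·(-1.25) + (-0.25)·(-0.25) + (1.75)·(1.75) + (-0.25)·(-0.25)) / 3 = 4.75/3 = 1.5833
  S[X_1,X_2] = ((-1.25)·(1.75) + (-0.25)·(1.75) + (1.75)·(-4.25) + (-0.25)·(0.75)) / 3 = -10.25/3 = -3.4167
  S[X_1,X_3] = ((-1.25)·(2) + (-0.25)·(0) + (1.75)·(-1) + (-0.25)·(-1)) / 3 = -4/3 = -1.3333
  S[X_2,X_2] = ((1.75)·(1.75) + (1.75)·(1.75) + (-4.25)·(-4.25) + (0.75)·(0.75)) / 3 = 24.75/3 = 8.25
  S[X_2,X_3] = ((1.75)·(2) + (1.75)·(0) + (-4.25)·(-1) + (0.75)·(-1)) / 3 = 7/3 = 2.3333
  S[X_3,X_3] = ((2)·(2) + (0)·(0) + (-1)·(-1) + (-1)·(-1)) / 3 = 6/3 = 2

S is symmetric (S[j,i] = S[i,j]). Assembling:

S = [[1.5833, -3.4167, -1.3333],
 [-3.4167, 8.25, 2.3333],
 [-1.3333, 2.3333, 2]]


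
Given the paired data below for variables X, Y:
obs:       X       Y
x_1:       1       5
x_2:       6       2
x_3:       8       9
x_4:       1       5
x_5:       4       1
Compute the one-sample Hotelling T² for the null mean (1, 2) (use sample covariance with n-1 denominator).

Step 1 — sample mean vector:
  mean(X) = (1 + 6 + 8 + 1 + 4) / 5 = 20/5 = 4
  mean(Y) = (5 + 2 + 9 + 5 + 1) / 5 = 22/5 = 4.4
  x̄ = (4, 4.4),  deviation x̄ - mu_0 = (4, 4.4) - (1, 2) = (3, 2.4).

Step 2 — sample covariance matrix, S[i,j] = (1/(n-1)) · Σ_k (x_{k,i} - mean_i) · (x_{k,j} - mean_j), divisor n-1 = 4:
  S[X,X] = ((-3)·(-3) + (2)·(2) + (4)·(4) + (-3)·(-3) + (0)·(0)) / 4 = 38/4 = 9.5
  S[X,Y] = ((-3)·(0.6) + (2)·(-2.4) + (4)·(4.6) + (-3)·(0.6) + (0)·(-3.4)) / 4 = 10/4 = 2.5
  S[Y,Y] = ((0.6)·(0.6) + (-2.4)·(-2.4) + (4.6)·(4.6) + (0.6)·(0.6) + (-3.4)·(-3.4)) / 4 = 39.2/4 = 9.8
  S = [[9.5, 2.5],
 [2.5, 9.8]].

Step 3 — invert S. det(S) = 9.5·9.8 - (2.5)² = 86.85.
  S^{-1} = (1/det) · [[d, -b], [-b, a]] = [[0.1128, -0.0288],
 [-0.0288, 0.1094]].

Step 4 — quadratic form (x̄ - mu_0)^T · S^{-1} · (x̄ - mu_0):
  S^{-1} · (x̄ - mu_0) = (0.2694, 0.1762),
  (x̄ - mu_0)^T · [...] = (3)·(0.2694) + (2.4)·(0.1762) = 1.2311.

Step 5 — scale by n: T² = 5 · 1.2311 = 6.1554.

T² ≈ 6.1554


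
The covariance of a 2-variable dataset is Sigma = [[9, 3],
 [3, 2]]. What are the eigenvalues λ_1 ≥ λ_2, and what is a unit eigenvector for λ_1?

Step 1 — characteristic polynomial of 2×2 Sigma:
  det(Sigma - λI) = λ² - trace · λ + det = 0.
  trace = 9 + 2 = 11, det = 9·2 - (3)² = 9.
Step 2 — discriminant:
  Δ = trace² - 4·det = 121 - 36 = 85.
Step 3 — eigenvalues:
  λ = (trace ± √Δ)/2 = (11 ± 9.2195)/2,
  λ_1 = 10.1098,  λ_2 = 0.8902.

Step 4 — unit eigenvector for λ_1: solve (Sigma - λ_1 I)v = 0. First row:
  (9 - 10.1098)·v_x + (3)·v_y = 0, i.e. (-1.1098)·v_x + (3)·v_y = 0,
  so v ∝ (b, λ_1 - a) = (3, 1.1098) = u.
  ||u|| = √((3)² + (1.1098)²) = √(10.2316) ≈ 3.1987,
  v_1 = u/||u|| ≈ (0.9379, 0.3469) (||v_1|| = 1).

λ_1 = 10.1098,  λ_2 = 0.8902;  v_1 ≈ (0.9379, 0.3469)


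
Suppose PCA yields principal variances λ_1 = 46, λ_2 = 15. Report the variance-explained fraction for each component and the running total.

Step 1 — total variance = trace(Sigma) = Σ λ_i = 46 + 15 = 61.

Step 2 — fraction explained by component i = λ_i / Σ λ:
  PC1: 46/61 = 0.7541
  PC2: 15/61 = 0.2459

Step 3 — cumulative fraction after k components = (λ_1 + ... + λ_k) / Σ λ:
  k = 1: 46/61 = 0.7541
  k = 2: (46 + 15)/61 = 61/61 = 1

Summary (fraction, with percent):

explained: PC1 0.7541 (75.41%), PC2 0.2459 (24.59%);  cumulative: 0.7541, 1


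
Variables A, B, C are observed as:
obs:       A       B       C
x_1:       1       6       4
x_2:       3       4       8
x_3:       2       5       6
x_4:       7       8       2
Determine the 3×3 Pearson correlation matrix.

Step 1 — column means:
  mean(A) = (1 + 3 + 2 + 7) / 4 = 13/4 = 3.25
  mean(B) = (6 + 4 + 5 + 8) / 4 = 23/4 = 5.75
  mean(C) = (4 + 8 + 6 + 2) / 4 = 20/4 = 5

Step 2 — sample variances and covariances s[i,j] = (1/(n-1)) · Σ_k (x_{k,i} - mean_i) · (x_{k,j} - mean_j), with n-1 = 3:
  s[A,A] = ((-2.25)·(-2.25) + (-0.25)·(-0.25) + (-1.25)·(-1.25) + (3.75)·(3.75)) / 3 = 20.75/3 = 6.9167
  s[A,B] = ((-2.25)·(0.25) + (-0.25)·(-1.75) + (-1.25)·(-0.75) + (3.75)·(2.25)) / 3 = 9.25/3 = 3.0833
  s[A,C] = ((-2.25)·(-1) + (-0.25)·(3) + (-1.25)·(1) + (3.75)·(-3)) / 3 = -11/3 = -3.6667
  s[B,B] = ((0.25)·(0.25) + (-1.75)·(-1.75) + (-0.75)·(-0.75) + (2.25)·(2.25)) / 3 = 8.75/3 = 2.9167
  s[B,C] = ((0.25)·(-1) + (-1.75)·(3) + (-0.75)·(1) + (2.25)·(-3)) / 3 = -13/3 = -4.3333
  s[C,C] = ((-1)·(-1) + (3)·(3) + (1)·(1) + (-3)·(-3)) / 3 = 20/3 = 6.6667
  Sample standard deviations s_i = √(s[i,i]):
  s(A) = √(6.9167) = 2.63
  s(B) = √(2.9167) = 1.7078
  s(C) = √(6.6667) = 2.582

Step 3 — r_{ij} = s_{ij} / (s_i · s_j):
  r[A,A] = 1 (diagonal).
  r[A,B] = 3.0833 / (2.63 · 1.7078) = 3.0833 / 4.4915 = 0.6865
  r[A,C] = -3.6667 / (2.63 · 2.582) = -3.6667 / 6.7905 = -0.54
  r[B,B] = 1 (diagonal).
  r[B,C] = -4.3333 / (1.7078 · 2.582) = -4.3333 / 4.4096 = -0.9827
  r[C,C] = 1 (diagonal).

R is symmetric with unit diagonal. Assembling:

R = [[1, 0.6865, -0.54],
 [0.6865, 1, -0.9827],
 [-0.54, -0.9827, 1]]


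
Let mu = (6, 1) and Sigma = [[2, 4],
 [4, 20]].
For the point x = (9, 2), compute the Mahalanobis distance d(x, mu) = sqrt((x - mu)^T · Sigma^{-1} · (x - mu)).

Step 1 — centre the observation: (x - mu) = (3, 1).

Step 2 — invert Sigma. det(Sigma) = 2·20 - (4)² = 24.
  Sigma^{-1} = (1/det) · [[d, -b], [-b, a]] = [[0.8333, -0.1667],
 [-0.1667, 0.0833]].

Step 3 — form the quadratic (x - mu)^T · Sigma^{-1} · (x - mu):
  Sigma^{-1} · (x - mu) = (2.3333, -0.4167).
  (x - mu)^T · [Sigma^{-1} · (x - mu)] = (3)·(2.3333) + (1)·(-0.4167) = 6.5833.

Step 4 — take square root: d = √(6.5833) ≈ 2.5658.

d(x, mu) = √(6.5833) ≈ 2.5658


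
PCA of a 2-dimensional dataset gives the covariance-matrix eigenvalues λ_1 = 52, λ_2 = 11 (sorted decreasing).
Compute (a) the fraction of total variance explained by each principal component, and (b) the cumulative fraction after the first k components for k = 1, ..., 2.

Step 1 — total variance = trace(Sigma) = Σ λ_i = 52 + 11 = 63.

Step 2 — fraction explained by component i = λ_i / Σ λ:
  PC1: 52/63 = 0.8254
  PC2: 11/63 = 0.1746

Step 3 — cumulative fraction after k components = (λ_1 + ... + λ_k) / Σ λ:
  k = 1: 52/63 = 0.8254
  k = 2: (52 + 11)/63 = 63/63 = 1

Summary (fraction, with percent):

explained: PC1 0.8254 (82.54%), PC2 0.1746 (17.46%);  cumulative: 0.8254, 1


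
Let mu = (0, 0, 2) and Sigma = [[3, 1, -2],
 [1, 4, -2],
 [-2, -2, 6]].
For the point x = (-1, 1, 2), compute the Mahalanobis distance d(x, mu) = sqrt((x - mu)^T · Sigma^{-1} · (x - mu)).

Step 1 — centre the observation: (x - mu) = (-1, 1, 0).

Step 2 — invert Sigma (cofactor / det for 3×3, or solve directly):
  Sigma^{-1} = [[0.4348, -0.0435, 0.1304],
 [-0.0435, 0.3043, 0.087],
 [0.1304, 0.087, 0.2391]].

Step 3 — form the quadratic (x - mu)^T · Sigma^{-1} · (x - mu):
  Sigma^{-1} · (x - mu) = (-0.4783, 0.3478, -0.0435).
  (x - mu)^T · [Sigma^{-1} · (x - mu)] = (-1)·(-0.4783) + (1)·(0.3478) + (0)·(-0.0435) = 0.8261.

Step 4 — take square root: d = √(0.8261) ≈ 0.9089.

d(x, mu) = √(0.8261) ≈ 0.9089


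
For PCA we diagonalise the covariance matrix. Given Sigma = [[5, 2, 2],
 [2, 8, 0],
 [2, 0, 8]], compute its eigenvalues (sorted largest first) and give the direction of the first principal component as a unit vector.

Step 1 — characteristic polynomial p(λ) = det(λI - Sigma) = λ³ - tr·λ² + c_1·λ - det, where tr = trace, c_1 = sum of the principal 2×2 minors, det = det(Sigma):
  tr = 5 + 8 + 8 = 21,
  c_1 = (5·8 - (2)²) + (5·8 - (2)²) + (8·8 - (0)²) = 36 + 36 + 64 = 136,
  det = 5·(8·8 - (0)²) - (2)·((2)·8 - (0)·(2)) + (2)·((2)·(0) - 8·(2)) = 5·(64) - (2)·(16) + (2)·(-16) = 256.
  So p(λ) = λ³ - 21λ² + 136λ - 256.
Step 2 — look for an integer root (rational root theorem: any rational root is an integer divisor of 256). Testing λ = 8:
  p(8) = 512 - 1344 + 1088 - 256 = 0  ✓
  Dividing out (λ - 8): p(λ) = (λ - 8)(λ² - 13λ + 32).
Step 3 — remaining eigenvalues from the quadratic λ² - 13λ + 32 = 0:
  Δ = 13² - 4·32 = 169 - 128 = 41,  λ = (13 ± √41)/2 = (13 ± 6.4031)/2 ≈ 9.7016 or 3.2984.
  Sorted: λ_1 = 9.7016,  λ_2 = 8,  λ_3 = 3.2984  (check: sum = 21 = tr ✓).

Step 4 — unit eigenvector for λ_1 ≈ 9.7016: v spans the null space of (Sigma - λ_1 I), whose rows are
  r_1 = (-4.7016, 2, 2),  r_2 = (2, -1.7016, 0),  r_3 = (2, 0, -1.7016).
  v is orthogonal to every row, so take v ∝ r_1 × r_2 = ((2)·(0) - (2)·(-1.7016), (2)·(2) - (-4.7016)·(0), (-4.7016)·(-1.7016) - (2)·(2)) ≈ (3.4031, 4, 4).
  Let u = (3.4031, 4, 4).
  ||u|| = √((3.4031)² + (4)² + (4)²) = √(43.5813) ≈ 6.6016,  v_1 = u/||u|| ≈ (0.5155, 0.6059, 0.6059) (||v_1|| = 1).

λ_1 = 9.7016,  λ_2 = 8,  λ_3 = 3.2984;  v_1 ≈ (0.5155, 0.6059, 0.6059)
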